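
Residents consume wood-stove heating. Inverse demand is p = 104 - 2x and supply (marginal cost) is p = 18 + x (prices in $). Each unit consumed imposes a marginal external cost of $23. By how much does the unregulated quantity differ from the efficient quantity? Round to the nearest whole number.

Market equilibrium (private): 18 + x = 104 - 2x → x_m = 28.6667.
Social marginal benefit = demand − MEC = 81 - 2x.
Set SMB = MC: 81 - 2x = 18 + x → x* = 21.0000.
Gap = |28.6667 − 21.0000| = 7.6667.

8 units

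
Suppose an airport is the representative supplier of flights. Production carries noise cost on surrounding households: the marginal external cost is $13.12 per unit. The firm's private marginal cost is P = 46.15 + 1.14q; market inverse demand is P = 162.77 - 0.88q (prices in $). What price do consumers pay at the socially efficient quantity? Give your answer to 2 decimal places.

Social marginal cost = private MC + MEC = 59.27 + 1.14q.
Set SMC = demand: 59.27 + 1.14q = 162.77 - 0.88q → q* = 51.2376.
Consumer price on the demand curve at q*: 162.77 − 0.88×51.2376 = 117.6809.

P = $117.68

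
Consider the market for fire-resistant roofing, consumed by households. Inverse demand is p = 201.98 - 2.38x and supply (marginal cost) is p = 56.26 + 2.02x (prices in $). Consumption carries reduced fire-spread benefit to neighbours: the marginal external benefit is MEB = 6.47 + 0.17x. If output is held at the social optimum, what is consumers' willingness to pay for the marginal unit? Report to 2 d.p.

Social marginal benefit = demand + MEB = 208.45 - 2.21x.
Set SMB = MC: 208.45 - 2.21x = 56.26 + 2.02x → x* = 35.9787.
Consumer price on the demand curve at x*: 201.98 − 2.38×35.9787 = 116.3507.

P = $116.35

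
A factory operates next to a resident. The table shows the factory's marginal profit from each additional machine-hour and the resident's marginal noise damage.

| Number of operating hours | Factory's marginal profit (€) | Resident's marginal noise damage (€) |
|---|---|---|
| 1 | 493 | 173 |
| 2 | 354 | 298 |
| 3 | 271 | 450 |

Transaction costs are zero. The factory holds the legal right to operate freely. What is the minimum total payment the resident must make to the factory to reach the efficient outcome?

€271

Left alone the factory would choose level 3 (marginal profit stays positive).
Efficient level: k* = 2 (marginal profit ≥ marginal noise damage through 2).
The resident must at least cover the factory's forgone profit from cutting 3→2: 271 = 271.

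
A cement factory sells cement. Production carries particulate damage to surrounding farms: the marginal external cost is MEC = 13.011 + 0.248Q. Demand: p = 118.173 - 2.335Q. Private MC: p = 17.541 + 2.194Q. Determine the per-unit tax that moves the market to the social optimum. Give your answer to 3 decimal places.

tax = 17.560 per unit

Social marginal cost = private MC + MEC = 30.552 + 2.442Q.
Set SMC = demand: 30.552 + 2.442Q = 118.173 - 2.335Q → Q* = 18.3423.
The Pigouvian tax equals MEC at Q*: 13.011 + 0.248×18.3423 = 17.5599.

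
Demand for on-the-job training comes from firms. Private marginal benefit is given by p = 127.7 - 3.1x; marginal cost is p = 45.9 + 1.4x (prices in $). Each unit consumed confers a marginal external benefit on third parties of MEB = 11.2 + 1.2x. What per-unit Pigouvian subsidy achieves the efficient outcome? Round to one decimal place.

Social marginal benefit = demand + MEB = 138.9 - 1.9x.
Set SMB = MC: 138.9 - 1.9x = 45.9 + 1.4x → x* = 28.1818.
The Pigouvian subsidy equals MEB at x*: 11.2 + 1.2×28.1818 = 45.0182.

subsidy = $45.0 per unit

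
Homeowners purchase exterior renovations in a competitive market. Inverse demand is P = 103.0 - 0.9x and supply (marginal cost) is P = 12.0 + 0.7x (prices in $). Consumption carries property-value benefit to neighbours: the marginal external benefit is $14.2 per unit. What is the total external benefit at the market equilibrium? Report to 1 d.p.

$807.6

Market equilibrium (private): 12.0 + 0.7x = 103.0 - 0.9x → x_m = 56.8750.
Total external benefit = MEB × x_m = 14.2 × 56.8750 = 807.6250.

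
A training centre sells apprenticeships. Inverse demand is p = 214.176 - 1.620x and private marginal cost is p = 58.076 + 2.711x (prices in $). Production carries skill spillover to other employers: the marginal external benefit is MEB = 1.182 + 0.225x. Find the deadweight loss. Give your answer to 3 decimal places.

Market equilibrium (private): 58.076 + 2.711x = 214.176 - 1.620x → x_m = 36.0425.
Social marginal cost = private MC − MEB = 56.894 + 2.486x.
Set SMC = demand: 56.894 + 2.486x = 214.176 - 1.620x → x* = 38.3054.
Between x* and x_m the wedge demand − SMC runs linearly from 0 to MEB(x_m), so the loss is a triangle.
DWL = ½ × 2.2629 × 9.2916 = 10.5130.

DWL = $10.513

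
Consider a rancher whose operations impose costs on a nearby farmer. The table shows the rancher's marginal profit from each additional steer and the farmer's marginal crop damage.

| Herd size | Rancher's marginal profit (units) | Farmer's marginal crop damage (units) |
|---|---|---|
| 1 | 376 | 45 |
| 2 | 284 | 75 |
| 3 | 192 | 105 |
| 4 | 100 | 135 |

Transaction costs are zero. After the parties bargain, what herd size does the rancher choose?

Bargaining reaches the level where marginal profit last exceeds marginal crop damage.
That holds through level 3 (192 ≥ 105) but not at 4 (100 < 135).

3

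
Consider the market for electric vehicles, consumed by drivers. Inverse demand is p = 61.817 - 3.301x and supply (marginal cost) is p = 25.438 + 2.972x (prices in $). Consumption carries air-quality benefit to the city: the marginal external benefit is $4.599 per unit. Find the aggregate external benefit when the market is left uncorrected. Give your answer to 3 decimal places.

$26.671

Market equilibrium (private): 25.438 + 2.972x = 61.817 - 3.301x → x_m = 5.7993.
Total external benefit = MEB × x_m = 4.599 × 5.7993 = 26.6710.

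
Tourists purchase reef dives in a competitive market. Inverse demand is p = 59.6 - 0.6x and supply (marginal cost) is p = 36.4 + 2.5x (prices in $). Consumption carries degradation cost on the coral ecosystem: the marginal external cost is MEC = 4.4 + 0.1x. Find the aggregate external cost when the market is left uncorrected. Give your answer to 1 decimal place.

Market equilibrium (private): 36.4 + 2.5x = 59.6 - 0.6x → x_m = 7.4839.
Total external cost = ∫₀^{x_m} (4.4 + 0.1x) dx = 4.4×7.4839 + ½×0.1×7.4839² = 35.7296.

$35.7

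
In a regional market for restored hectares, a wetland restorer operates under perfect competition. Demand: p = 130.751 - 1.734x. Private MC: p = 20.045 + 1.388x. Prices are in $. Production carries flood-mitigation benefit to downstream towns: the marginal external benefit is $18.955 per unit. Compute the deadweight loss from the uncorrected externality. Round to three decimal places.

DWL = $57.542

Market equilibrium (private): 20.045 + 1.388x = 130.751 - 1.734x → x_m = 35.4600.
Social marginal cost = private MC − MEB = 1.090 + 1.388x.
Set SMC = demand: 1.090 + 1.388x = 130.751 - 1.734x → x* = 41.5314.
The loss is the area between SMC and demand from x* to x_m; with linear curves that's a triangle of height MEB(x_m).
DWL = ½ × 6.0714 × 18.9550 = 57.5417.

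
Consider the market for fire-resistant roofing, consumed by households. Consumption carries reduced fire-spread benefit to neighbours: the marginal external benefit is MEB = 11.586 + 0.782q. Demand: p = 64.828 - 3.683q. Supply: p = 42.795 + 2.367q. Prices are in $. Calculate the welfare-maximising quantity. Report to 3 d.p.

Social marginal benefit = demand + MEB = 76.414 - 2.901q.
Set SMB = MC: 76.414 - 2.901q = 42.795 + 2.367q → q* = 6.3817.

q* = 6.382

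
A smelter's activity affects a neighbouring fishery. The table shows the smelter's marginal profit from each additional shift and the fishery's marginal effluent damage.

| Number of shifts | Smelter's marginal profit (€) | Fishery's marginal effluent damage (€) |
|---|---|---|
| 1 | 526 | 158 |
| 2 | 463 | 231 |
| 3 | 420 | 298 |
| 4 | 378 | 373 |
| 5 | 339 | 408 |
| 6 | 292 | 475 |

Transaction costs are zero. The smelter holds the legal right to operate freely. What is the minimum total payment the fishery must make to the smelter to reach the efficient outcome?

€631

Left alone the smelter would choose level 6 (marginal profit stays positive).
Efficient level: k* = 4 (marginal profit ≥ marginal effluent damage through 4).
The fishery must at least cover the smelter's forgone profit from cutting 6→4: 339 + 292 = 631.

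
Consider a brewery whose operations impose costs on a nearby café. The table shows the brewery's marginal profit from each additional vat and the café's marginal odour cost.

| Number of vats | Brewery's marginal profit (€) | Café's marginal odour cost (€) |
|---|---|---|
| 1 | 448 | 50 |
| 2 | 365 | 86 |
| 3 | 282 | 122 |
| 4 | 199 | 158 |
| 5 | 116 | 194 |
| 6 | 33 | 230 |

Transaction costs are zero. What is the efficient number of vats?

4

Bargaining reaches the level where marginal profit last exceeds marginal odour cost.
That holds through level 4 (199 ≥ 158) but not at 5 (116 < 194).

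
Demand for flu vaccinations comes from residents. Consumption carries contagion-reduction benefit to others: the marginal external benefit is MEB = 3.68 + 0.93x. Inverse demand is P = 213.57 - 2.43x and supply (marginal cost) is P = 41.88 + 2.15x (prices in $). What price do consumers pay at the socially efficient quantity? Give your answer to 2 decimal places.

Social marginal benefit = demand + MEB = 217.25 - 1.50x.
Set SMB = MC: 217.25 - 1.50x = 41.88 + 2.15x → x* = 48.0466.
Consumer price on the demand curve at x*: 213.57 − 2.43×48.0466 = 96.8168.

P = $96.82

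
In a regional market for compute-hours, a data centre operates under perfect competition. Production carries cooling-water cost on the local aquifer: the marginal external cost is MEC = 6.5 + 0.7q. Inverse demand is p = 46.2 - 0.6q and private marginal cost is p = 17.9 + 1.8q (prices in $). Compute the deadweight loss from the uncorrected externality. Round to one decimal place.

Market equilibrium (private): 17.9 + 1.8q = 46.2 - 0.6q → q_m = 11.7917.
Social marginal cost = private MC + MEC = 24.4 + 2.5q.
Set SMC = demand: 24.4 + 2.5q = 46.2 - 0.6q → q* = 7.0323.
Height of the DWL triangle at q_m is SMC(q_m) − demand(q_m) = MEC(q_m) = 14.7542.
DWL = ½ × 4.7594 × 14.7542 = 35.1106.

DWL = $35.1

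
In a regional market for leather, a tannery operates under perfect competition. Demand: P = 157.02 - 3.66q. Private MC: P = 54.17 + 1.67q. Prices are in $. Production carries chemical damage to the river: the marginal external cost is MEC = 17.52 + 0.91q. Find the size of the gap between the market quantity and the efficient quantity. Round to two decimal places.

5.62 units

Market equilibrium (private): 54.17 + 1.67q = 157.02 - 3.66q → q_m = 19.2964.
Social marginal cost = private MC + MEC = 71.69 + 2.58q.
Set SMC = demand: 71.69 + 2.58q = 157.02 - 3.66q → q* = 13.6747.
Gap = |19.2964 − 13.6747| = 5.6217.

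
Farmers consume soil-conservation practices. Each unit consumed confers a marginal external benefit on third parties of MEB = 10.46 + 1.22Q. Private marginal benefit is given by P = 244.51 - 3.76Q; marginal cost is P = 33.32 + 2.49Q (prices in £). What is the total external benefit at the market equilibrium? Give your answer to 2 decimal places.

Market equilibrium (private): 33.32 + 2.49Q = 244.51 - 3.76Q → Q_m = 33.7904.
Total external benefit = ∫₀^{Q_m} (10.46 + 1.22Q) dQ = 10.46×33.7904 + ½×1.22×33.7904² = 1049.9402.

£1049.94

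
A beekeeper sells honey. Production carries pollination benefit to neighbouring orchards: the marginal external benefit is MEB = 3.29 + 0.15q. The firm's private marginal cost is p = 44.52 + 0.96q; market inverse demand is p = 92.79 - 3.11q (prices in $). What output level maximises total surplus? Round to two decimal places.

Social marginal cost = private MC − MEB = 41.23 + 0.81q.
Set SMC = demand: 41.23 + 0.81q = 92.79 - 3.11q → q* = 13.1531.

q* = 13.15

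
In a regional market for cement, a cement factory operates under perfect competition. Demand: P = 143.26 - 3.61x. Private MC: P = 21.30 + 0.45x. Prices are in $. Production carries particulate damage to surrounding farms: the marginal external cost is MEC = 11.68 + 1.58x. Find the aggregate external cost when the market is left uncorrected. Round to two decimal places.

Market equilibrium (private): 21.30 + 0.45x = 143.26 - 3.61x → x_m = 30.0394.
Total external cost = ∫₀^{x_m} (11.68 + 1.58x) dx = 11.68×30.0394 + ½×1.58×30.0394² = 1063.7290.

$1063.73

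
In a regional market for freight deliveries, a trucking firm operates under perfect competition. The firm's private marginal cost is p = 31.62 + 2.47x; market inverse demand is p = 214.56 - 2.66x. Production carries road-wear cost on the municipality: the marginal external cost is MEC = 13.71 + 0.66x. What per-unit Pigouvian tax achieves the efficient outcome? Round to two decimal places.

tax = 33.00 per unit

Social marginal cost = private MC + MEC = 45.33 + 3.13x.
Set SMC = demand: 45.33 + 3.13x = 214.56 - 2.66x → x* = 29.2280.
The Pigouvian tax equals MEC at x*: 13.71 + 0.66×29.2280 = 33.0005.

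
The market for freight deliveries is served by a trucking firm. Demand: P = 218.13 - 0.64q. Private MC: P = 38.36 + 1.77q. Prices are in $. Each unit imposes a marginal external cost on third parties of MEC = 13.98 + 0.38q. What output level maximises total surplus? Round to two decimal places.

Social marginal cost = private MC + MEC = 52.34 + 2.15q.
Set SMC = demand: 52.34 + 2.15q = 218.13 - 0.64q → q* = 59.4229.

q* = 59.42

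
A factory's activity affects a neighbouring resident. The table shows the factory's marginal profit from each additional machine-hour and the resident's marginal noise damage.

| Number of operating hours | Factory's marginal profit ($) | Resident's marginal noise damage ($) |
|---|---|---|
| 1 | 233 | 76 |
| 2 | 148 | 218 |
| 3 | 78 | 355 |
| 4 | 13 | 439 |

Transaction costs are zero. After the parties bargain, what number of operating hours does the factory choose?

1

Bargaining reaches the level where marginal profit last exceeds marginal noise damage.
That holds through level 1 (233 ≥ 76) but not at 2 (148 < 218).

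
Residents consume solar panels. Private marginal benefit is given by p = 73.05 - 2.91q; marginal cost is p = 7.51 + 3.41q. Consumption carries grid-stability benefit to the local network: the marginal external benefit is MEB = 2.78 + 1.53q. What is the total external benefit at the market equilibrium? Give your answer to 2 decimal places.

Market equilibrium (private): 7.51 + 3.41q = 73.05 - 2.91q → q_m = 10.3703.
Total external benefit = ∫₀^{q_m} (2.78 + 1.53q) dq = 2.78×10.3703 + ½×1.53×10.3703² = 111.0999.

111.10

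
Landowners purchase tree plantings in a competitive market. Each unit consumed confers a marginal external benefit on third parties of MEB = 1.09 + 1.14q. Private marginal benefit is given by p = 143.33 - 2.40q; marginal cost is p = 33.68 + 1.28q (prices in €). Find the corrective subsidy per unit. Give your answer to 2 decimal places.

subsidy = €50.79 per unit

Social marginal benefit = demand + MEB = 144.42 - 1.26q.
Set SMB = MC: 144.42 - 1.26q = 33.68 + 1.28q → q* = 43.5984.
The Pigouvian subsidy equals MEB at q*: 1.09 + 1.14×43.5984 = 50.7922.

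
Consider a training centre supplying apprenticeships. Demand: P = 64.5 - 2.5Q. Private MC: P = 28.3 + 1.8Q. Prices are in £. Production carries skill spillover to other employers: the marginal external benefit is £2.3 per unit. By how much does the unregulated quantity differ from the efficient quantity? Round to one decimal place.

Market equilibrium (private): 28.3 + 1.8Q = 64.5 - 2.5Q → Q_m = 8.4186.
Social marginal cost = private MC − MEB = 26.0 + 1.8Q.
Set SMC = demand: 26.0 + 1.8Q = 64.5 - 2.5Q → Q* = 8.9535.
Gap = |8.4186 − 8.9535| = 0.5349.

0.5 units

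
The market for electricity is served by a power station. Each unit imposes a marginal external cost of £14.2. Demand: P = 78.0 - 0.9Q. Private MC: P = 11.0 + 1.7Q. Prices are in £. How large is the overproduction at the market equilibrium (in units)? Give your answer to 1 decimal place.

Market equilibrium (private): 11.0 + 1.7Q = 78.0 - 0.9Q → Q_m = 25.7692.
Social marginal cost = private MC + MEC = 25.2 + 1.7Q.
Set SMC = demand: 25.2 + 1.7Q = 78.0 - 0.9Q → Q* = 20.3077.
Gap = |25.7692 − 20.3077| = 5.4615.

5.5 units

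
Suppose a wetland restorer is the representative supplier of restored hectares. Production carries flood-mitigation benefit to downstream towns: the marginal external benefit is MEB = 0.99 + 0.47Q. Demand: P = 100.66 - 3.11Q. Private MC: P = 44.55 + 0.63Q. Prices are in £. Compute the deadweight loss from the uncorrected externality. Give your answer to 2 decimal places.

Market equilibrium (private): 44.55 + 0.63Q = 100.66 - 3.11Q → Q_m = 15.0027.
Social marginal cost = private MC − MEB = 43.56 + 0.16Q.
Set SMC = demand: 43.56 + 0.16Q = 100.66 - 3.11Q → Q* = 17.4618.
Height of the DWL triangle at Q_m is demand(Q_m) − SMC(Q_m) = MEB(Q_m) = 8.0413.
DWL = ½ × 2.4591 × 8.0413 = 9.8872.

DWL = £9.89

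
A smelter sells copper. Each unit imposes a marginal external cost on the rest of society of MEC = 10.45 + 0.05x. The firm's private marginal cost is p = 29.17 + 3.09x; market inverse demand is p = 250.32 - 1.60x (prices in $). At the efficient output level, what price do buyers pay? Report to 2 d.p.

Social marginal cost = private MC + MEC = 39.62 + 3.14x.
Set SMC = demand: 39.62 + 3.14x = 250.32 - 1.60x → x* = 44.4515.
Consumer price on the demand curve at x*: 250.32 − 1.60×44.4515 = 179.1976.

P = $179.20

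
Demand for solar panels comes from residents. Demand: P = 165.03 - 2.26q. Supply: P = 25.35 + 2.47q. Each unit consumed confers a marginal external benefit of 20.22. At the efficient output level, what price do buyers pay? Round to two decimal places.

P = 88.63

Social marginal benefit = demand + MEB = 185.25 - 2.26q.
Set SMB = MC: 185.25 - 2.26q = 25.35 + 2.47q → q* = 33.8055.
Consumer price on the demand curve at q*: 165.03 − 2.26×33.8055 = 88.6296.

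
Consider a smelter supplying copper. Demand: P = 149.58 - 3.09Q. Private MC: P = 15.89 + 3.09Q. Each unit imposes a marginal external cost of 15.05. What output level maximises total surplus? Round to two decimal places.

Social marginal cost = private MC + MEC = 30.94 + 3.09Q.
Set SMC = demand: 30.94 + 3.09Q = 149.58 - 3.09Q → Q* = 19.1974.

Q* = 19.20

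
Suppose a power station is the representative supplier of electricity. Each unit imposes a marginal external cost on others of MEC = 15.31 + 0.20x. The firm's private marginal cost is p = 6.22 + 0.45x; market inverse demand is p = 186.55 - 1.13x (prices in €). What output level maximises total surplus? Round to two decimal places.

Social marginal cost = private MC + MEC = 21.53 + 0.65x.
Set SMC = demand: 21.53 + 0.65x = 186.55 - 1.13x → x* = 92.7079.

x* = 92.71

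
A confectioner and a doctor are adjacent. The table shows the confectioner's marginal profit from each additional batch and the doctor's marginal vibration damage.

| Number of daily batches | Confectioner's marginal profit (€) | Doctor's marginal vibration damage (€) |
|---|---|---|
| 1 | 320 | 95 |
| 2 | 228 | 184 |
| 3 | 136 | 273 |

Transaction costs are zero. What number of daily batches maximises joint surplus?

Bargaining reaches the level where marginal profit last exceeds marginal vibration damage.
That holds through level 2 (228 ≥ 184) but not at 3 (136 < 273).

2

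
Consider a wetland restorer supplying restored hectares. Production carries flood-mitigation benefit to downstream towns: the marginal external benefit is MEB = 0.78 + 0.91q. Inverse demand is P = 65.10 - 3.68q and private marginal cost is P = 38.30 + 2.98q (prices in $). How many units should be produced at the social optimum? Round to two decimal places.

q* = 4.80

Social marginal cost = private MC − MEB = 37.52 + 2.07q.
Set SMC = demand: 37.52 + 2.07q = 65.10 - 3.68q → q* = 4.7965.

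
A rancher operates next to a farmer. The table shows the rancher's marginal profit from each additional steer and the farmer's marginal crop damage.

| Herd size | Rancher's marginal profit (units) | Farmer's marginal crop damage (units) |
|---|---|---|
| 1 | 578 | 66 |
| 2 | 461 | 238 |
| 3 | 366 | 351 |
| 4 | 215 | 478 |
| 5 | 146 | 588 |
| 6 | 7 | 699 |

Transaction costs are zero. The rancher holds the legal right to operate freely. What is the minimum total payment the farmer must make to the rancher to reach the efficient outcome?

Left alone the rancher would choose level 6 (marginal profit stays positive).
Efficient level: k* = 3 (marginal profit ≥ marginal crop damage through 3).
The farmer must at least cover the rancher's forgone profit from cutting 6→3: 215 + 146 + 7 = 368.

368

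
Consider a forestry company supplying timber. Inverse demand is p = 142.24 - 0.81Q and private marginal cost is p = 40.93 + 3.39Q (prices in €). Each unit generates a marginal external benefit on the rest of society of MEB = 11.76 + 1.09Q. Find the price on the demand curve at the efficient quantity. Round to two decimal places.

Social marginal cost = private MC − MEB = 29.17 + 2.30Q.
Set SMC = demand: 29.17 + 2.30Q = 142.24 - 0.81Q → Q* = 36.3569.
Consumer price on the demand curve at Q*: 142.24 − 0.81×36.3569 = 112.7909.

P = €112.79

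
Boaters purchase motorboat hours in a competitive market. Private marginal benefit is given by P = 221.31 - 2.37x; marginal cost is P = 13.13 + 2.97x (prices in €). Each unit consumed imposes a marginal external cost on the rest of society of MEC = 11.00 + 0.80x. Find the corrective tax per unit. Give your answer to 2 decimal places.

tax = €36.69 per unit

Social marginal benefit = demand − MEC = 210.31 - 3.17x.
Set SMB = MC: 210.31 - 3.17x = 13.13 + 2.97x → x* = 32.1140.
The Pigouvian tax equals MEC at x*: 11.00 + 0.80×32.1140 = 36.6912.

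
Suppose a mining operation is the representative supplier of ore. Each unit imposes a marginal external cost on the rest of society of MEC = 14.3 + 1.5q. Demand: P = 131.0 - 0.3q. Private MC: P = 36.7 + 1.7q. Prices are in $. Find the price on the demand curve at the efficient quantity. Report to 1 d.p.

Social marginal cost = private MC + MEC = 51.0 + 3.2q.
Set SMC = demand: 51.0 + 3.2q = 131.0 - 0.3q → q* = 22.8571.
Consumer price on the demand curve at q*: 131.0 − 0.3×22.8571 = 124.1429.

P = $124.1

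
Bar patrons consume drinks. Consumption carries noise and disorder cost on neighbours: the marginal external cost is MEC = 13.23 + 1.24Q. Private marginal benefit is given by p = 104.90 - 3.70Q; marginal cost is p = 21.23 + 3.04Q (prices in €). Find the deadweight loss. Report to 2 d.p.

Market equilibrium (private): 21.23 + 3.04Q = 104.90 - 3.70Q → Q_m = 12.4139.
Social marginal benefit = demand − MEC = 91.67 - 4.94Q.
Set SMB = MC: 91.67 - 4.94Q = 21.23 + 3.04Q → Q* = 8.8271.
The loss is the area between SMB and MC from Q* to Q_m; with linear curves that's a triangle of height MEC(Q_m).
DWL = ½ × 3.5868 × 28.6233 = 51.3330.

DWL = €51.33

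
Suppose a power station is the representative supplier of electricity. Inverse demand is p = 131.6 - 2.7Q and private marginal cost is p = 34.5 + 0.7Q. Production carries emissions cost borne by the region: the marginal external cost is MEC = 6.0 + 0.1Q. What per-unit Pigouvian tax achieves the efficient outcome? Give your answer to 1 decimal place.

Social marginal cost = private MC + MEC = 40.5 + 0.8Q.
Set SMC = demand: 40.5 + 0.8Q = 131.6 - 2.7Q → Q* = 26.0286.
The Pigouvian tax equals MEC at Q*: 6.0 + 0.1×26.0286 = 8.6029.

tax = 8.6 per unit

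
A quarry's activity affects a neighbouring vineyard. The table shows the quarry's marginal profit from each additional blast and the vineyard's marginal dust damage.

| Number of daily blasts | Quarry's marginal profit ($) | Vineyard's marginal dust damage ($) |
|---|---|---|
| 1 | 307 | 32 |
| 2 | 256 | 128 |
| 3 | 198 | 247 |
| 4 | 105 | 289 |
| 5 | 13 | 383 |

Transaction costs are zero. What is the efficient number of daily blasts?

2

Bargaining reaches the level where marginal profit last exceeds marginal dust damage.
That holds through level 2 (256 ≥ 128) but not at 3 (198 < 247).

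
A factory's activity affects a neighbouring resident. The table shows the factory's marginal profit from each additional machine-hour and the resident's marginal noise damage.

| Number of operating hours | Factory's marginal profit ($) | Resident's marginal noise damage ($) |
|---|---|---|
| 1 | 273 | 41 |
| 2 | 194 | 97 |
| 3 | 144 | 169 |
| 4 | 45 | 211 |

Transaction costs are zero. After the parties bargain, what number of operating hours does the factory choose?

2

Bargaining reaches the level where marginal profit last exceeds marginal noise damage.
That holds through level 2 (194 ≥ 97) but not at 3 (144 < 169).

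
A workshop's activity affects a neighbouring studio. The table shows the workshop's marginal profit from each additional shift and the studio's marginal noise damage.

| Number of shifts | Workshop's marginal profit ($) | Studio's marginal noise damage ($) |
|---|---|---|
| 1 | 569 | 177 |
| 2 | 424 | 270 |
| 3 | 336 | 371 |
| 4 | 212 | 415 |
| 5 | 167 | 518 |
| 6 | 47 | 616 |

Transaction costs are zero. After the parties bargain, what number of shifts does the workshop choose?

2

Bargaining reaches the level where marginal profit last exceeds marginal noise damage.
That holds through level 2 (424 ≥ 270) but not at 3 (336 < 371).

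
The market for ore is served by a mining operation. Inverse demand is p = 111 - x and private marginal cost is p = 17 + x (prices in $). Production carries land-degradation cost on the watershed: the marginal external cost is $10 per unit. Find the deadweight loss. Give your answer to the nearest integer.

DWL = $25

Market equilibrium (private): 17 + x = 111 - x → x_m = 47.0000.
Social marginal cost = private MC + MEC = 27 + x.
Set SMC = demand: 27 + x = 111 - x → x* = 42.0000.
Height of the DWL triangle at x_m is SMC(x_m) − demand(x_m) = MEC(x_m) = 10.0000.
DWL = ½ × 5.0000 × 10.0000 = 25.0000.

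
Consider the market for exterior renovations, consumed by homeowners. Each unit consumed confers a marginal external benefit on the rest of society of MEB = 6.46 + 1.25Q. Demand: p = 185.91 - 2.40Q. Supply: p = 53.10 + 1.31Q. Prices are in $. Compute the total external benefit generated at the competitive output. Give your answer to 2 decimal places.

$1032.18

Market equilibrium (private): 53.10 + 1.31Q = 185.91 - 2.40Q → Q_m = 35.7978.
Total external benefit = ∫₀^{Q_m} (6.46 + 1.25Q) dQ = 6.46×35.7978 + ½×1.25×35.7978² = 1032.1803.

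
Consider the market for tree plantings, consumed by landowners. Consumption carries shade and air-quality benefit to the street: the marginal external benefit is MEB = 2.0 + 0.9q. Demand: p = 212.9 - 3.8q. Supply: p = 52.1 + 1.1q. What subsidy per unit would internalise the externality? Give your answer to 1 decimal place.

subsidy = 38.6 per unit

Social marginal benefit = demand + MEB = 214.9 - 2.9q.
Set SMB = MC: 214.9 - 2.9q = 52.1 + 1.1q → q* = 40.7000.
The Pigouvian subsidy equals MEB at q*: 2.0 + 0.9×40.7000 = 38.6300.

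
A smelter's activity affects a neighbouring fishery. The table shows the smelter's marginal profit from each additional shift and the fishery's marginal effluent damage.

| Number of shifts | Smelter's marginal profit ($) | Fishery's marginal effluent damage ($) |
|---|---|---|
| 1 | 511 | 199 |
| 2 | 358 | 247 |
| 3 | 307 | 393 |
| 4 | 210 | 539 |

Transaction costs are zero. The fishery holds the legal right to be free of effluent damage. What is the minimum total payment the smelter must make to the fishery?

Efficient level: marginal profit ≥ marginal effluent damage through level 2, so k* = 2.
With the fishery holding the right, the smelter must at least compensate total damage at k*: 199 + 247 = 446.

$446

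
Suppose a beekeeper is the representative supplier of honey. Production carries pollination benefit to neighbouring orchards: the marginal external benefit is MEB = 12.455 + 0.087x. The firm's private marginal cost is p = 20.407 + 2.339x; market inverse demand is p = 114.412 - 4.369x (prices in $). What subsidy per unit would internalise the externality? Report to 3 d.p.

subsidy = $13.854 per unit

Social marginal cost = private MC − MEB = 7.952 + 2.252x.
Set SMC = demand: 7.952 + 2.252x = 114.412 - 4.369x → x* = 16.0791.
The Pigouvian subsidy equals MEB at x*: 12.455 + 0.087×16.0791 = 13.8539.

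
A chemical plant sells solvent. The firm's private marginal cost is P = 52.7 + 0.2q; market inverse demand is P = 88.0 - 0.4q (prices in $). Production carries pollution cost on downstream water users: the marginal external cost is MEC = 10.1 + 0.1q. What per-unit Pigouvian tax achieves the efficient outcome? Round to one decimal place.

tax = $13.7 per unit

Social marginal cost = private MC + MEC = 62.8 + 0.3q.
Set SMC = demand: 62.8 + 0.3q = 88.0 - 0.4q → q* = 36.0000.
The Pigouvian tax equals MEC at q*: 10.1 + 0.1×36.0000 = 13.7000.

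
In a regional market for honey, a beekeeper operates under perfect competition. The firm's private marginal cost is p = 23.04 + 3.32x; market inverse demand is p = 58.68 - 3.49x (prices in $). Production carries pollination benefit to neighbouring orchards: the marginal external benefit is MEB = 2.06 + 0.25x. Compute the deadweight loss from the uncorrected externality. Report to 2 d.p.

DWL = $0.86

Market equilibrium (private): 23.04 + 3.32x = 58.68 - 3.49x → x_m = 5.2335.
Social marginal cost = private MC − MEB = 20.98 + 3.07x.
Set SMC = demand: 20.98 + 3.07x = 58.68 - 3.49x → x* = 5.7470.
Between x* and x_m the wedge demand − SMC runs linearly from 0 to MEB(x_m), so the loss is a triangle.
DWL = ½ × 0.5135 × 3.3684 = 0.8648.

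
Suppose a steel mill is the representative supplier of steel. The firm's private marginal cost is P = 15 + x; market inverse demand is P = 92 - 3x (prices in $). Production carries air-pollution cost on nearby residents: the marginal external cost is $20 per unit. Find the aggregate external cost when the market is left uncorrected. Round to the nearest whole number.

Market equilibrium (private): 15 + x = 92 - 3x → x_m = 19.2500.
Total external cost = MEC × x_m = 20 × 19.2500 = 385.0000.

$385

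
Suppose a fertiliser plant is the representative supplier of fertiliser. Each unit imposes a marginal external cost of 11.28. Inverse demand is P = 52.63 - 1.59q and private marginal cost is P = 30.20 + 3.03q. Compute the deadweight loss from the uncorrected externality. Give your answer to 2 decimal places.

DWL = 13.77

Market equilibrium (private): 30.20 + 3.03q = 52.63 - 1.59q → q_m = 4.8550.
Social marginal cost = private MC + MEC = 41.48 + 3.03q.
Set SMC = demand: 41.48 + 3.03q = 52.63 - 1.59q → q* = 2.4134.
The welfare-loss triangle has base |q_m − q*| and height MEC(q_m) (the vertical gap between SMC and demand is zero at q* and MEC at q_m).
DWL = ½ × 2.4416 × 11.2800 = 13.7706.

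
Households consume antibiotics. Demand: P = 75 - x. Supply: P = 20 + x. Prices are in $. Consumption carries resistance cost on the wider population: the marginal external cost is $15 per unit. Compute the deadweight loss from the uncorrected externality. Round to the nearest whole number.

Market equilibrium (private): 20 + x = 75 - x → x_m = 27.5000.
Social marginal benefit = demand − MEC = 60 - x.
Set SMB = MC: 60 - x = 20 + x → x* = 20.0000.
The welfare-loss triangle has base |x_m − x*| and height MEC(x_m) (the vertical gap between SMB and MC is zero at x* and MEC at x_m).
DWL = ½ × 7.5000 × 15.0000 = 56.2500.

DWL = $56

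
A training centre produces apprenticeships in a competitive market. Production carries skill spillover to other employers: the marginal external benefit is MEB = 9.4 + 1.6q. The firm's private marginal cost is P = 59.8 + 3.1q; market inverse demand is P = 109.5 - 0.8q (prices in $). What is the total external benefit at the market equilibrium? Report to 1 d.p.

$249.7

Market equilibrium (private): 59.8 + 3.1q = 109.5 - 0.8q → q_m = 12.7436.
Total external benefit = ∫₀^{q_m} (9.4 + 1.6q) dq = 9.4×12.7436 + ½×1.6×12.7436² = 249.7093.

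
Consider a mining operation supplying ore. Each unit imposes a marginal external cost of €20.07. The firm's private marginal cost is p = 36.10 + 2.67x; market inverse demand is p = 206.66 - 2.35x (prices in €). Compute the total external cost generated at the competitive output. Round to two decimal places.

€681.90

Market equilibrium (private): 36.10 + 2.67x = 206.66 - 2.35x → x_m = 33.9761.
Total external cost = MEC × x_m = 20.07 × 33.9761 = 681.9003.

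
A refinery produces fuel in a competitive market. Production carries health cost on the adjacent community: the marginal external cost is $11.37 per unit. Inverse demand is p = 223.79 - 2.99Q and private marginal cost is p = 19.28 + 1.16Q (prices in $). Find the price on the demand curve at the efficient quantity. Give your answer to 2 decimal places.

P = $84.64

Social marginal cost = private MC + MEC = 30.65 + 1.16Q.
Set SMC = demand: 30.65 + 1.16Q = 223.79 - 2.99Q → Q* = 46.5398.
Consumer price on the demand curve at Q*: 223.79 − 2.99×46.5398 = 84.6360.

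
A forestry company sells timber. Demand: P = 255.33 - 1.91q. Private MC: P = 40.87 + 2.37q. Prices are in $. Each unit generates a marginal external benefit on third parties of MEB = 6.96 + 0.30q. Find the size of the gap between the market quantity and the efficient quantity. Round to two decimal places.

5.53 units

Market equilibrium (private): 40.87 + 2.37q = 255.33 - 1.91q → q_m = 50.1075.
Social marginal cost = private MC − MEB = 33.91 + 2.07q.
Set SMC = demand: 33.91 + 2.07q = 255.33 - 1.91q → q* = 55.6332.
Gap = |50.1075 − 55.6332| = 5.5257.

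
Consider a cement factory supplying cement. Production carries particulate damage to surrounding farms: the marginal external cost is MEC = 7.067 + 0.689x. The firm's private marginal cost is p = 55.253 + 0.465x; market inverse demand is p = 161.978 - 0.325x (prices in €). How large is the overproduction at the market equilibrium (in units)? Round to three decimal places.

Market equilibrium (private): 55.253 + 0.465x = 161.978 - 0.325x → x_m = 135.0949.
Social marginal cost = private MC + MEC = 62.320 + 1.154x.
Set SMC = demand: 62.320 + 1.154x = 161.978 - 0.325x → x* = 67.3820.
Gap = |135.0949 − 67.3820| = 67.7129.

67.713 units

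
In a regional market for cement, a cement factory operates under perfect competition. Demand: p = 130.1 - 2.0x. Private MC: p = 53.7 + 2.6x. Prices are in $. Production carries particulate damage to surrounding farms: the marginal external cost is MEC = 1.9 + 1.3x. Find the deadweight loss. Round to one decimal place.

Market equilibrium (private): 53.7 + 2.6x = 130.1 - 2.0x → x_m = 16.6087.
Social marginal cost = private MC + MEC = 55.6 + 3.9x.
Set SMC = demand: 55.6 + 3.9x = 130.1 - 2.0x → x* = 12.6271.
Between x* and x_m the wedge SMC − demand runs linearly from 0 to MEC(x_m), so the loss is a triangle.
DWL = ½ × 3.9816 × 23.4913 = 46.7665.

DWL = $46.8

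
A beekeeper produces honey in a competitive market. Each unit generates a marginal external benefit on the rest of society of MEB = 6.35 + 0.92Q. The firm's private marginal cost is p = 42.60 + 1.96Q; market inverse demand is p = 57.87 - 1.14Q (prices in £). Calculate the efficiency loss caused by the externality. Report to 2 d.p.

Market equilibrium (private): 42.60 + 1.96Q = 57.87 - 1.14Q → Q_m = 4.9258.
Social marginal cost = private MC − MEB = 36.25 + 1.04Q.
Set SMC = demand: 36.25 + 1.04Q = 57.87 - 1.14Q → Q* = 9.9174.
The welfare-loss triangle has base |Q_m − Q*| and height MEB(Q_m) (the vertical gap between SMC and demand is zero at Q* and MEB at Q_m).
DWL = ½ × 4.9916 × 10.8817 = 27.1585.

DWL = £27.16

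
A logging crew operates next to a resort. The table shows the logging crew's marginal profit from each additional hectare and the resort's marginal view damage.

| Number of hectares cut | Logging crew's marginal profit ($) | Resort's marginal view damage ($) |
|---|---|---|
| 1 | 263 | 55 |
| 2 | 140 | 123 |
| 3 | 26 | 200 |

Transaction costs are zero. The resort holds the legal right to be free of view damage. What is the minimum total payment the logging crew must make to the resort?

Efficient level: marginal profit ≥ marginal view damage through level 2, so k* = 2.
With the resort holding the right, the logging crew must at least compensate total damage at k*: 55 + 123 = 178.

$178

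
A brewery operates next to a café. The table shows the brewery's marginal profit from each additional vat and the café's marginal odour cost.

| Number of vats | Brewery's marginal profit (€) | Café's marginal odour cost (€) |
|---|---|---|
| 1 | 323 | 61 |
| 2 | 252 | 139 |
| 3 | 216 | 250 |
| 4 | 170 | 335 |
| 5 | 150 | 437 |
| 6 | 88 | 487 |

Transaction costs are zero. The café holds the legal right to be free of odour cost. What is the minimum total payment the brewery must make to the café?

€200

Efficient level: marginal profit ≥ marginal odour cost through level 2, so k* = 2.
With the café holding the right, the brewery must at least compensate total damage at k*: 61 + 139 = 200.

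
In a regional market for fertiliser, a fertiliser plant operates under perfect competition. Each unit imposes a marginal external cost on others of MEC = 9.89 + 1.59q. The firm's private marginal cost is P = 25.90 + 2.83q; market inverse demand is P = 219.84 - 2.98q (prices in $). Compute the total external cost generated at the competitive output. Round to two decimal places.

Market equilibrium (private): 25.90 + 2.83q = 219.84 - 2.98q → q_m = 33.3804.
Total external cost = ∫₀^{q_m} (9.89 + 1.59q) dq = 9.89×33.3804 + ½×1.59×33.3804² = 1215.9618.

$1215.96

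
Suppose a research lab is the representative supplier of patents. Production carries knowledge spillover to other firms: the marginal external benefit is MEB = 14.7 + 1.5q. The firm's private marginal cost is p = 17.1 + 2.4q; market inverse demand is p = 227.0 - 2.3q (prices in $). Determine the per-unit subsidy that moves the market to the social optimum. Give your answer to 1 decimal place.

subsidy = $120.0 per unit

Social marginal cost = private MC − MEB = 2.4 + 0.9q.
Set SMC = demand: 2.4 + 0.9q = 227.0 - 2.3q → q* = 70.1875.
The Pigouvian subsidy equals MEB at q*: 14.7 + 1.5×70.1875 = 119.9813.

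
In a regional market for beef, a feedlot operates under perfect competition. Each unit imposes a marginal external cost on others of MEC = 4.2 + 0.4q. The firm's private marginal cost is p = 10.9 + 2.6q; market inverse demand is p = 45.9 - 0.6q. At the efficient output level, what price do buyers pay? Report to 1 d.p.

Social marginal cost = private MC + MEC = 15.1 + 3.0q.
Set SMC = demand: 15.1 + 3.0q = 45.9 - 0.6q → q* = 8.5556.
Consumer price on the demand curve at q*: 45.9 − 0.6×8.5556 = 40.7666.

P = 40.8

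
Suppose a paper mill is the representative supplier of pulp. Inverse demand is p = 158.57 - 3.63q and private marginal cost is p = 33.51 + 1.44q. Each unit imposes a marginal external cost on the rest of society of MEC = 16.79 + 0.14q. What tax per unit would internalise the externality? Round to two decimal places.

tax = 19.70 per unit

Social marginal cost = private MC + MEC = 50.30 + 1.58q.
Set SMC = demand: 50.30 + 1.58q = 158.57 - 3.63q → q* = 20.7812.
The Pigouvian tax equals MEC at q*: 16.79 + 0.14×20.7812 = 19.6994.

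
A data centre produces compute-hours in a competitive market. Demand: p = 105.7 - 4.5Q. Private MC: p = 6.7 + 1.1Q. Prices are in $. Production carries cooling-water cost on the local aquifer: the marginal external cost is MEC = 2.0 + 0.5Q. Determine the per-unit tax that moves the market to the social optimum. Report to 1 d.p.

tax = $10.0 per unit

Social marginal cost = private MC + MEC = 8.7 + 1.6Q.
Set SMC = demand: 8.7 + 1.6Q = 105.7 - 4.5Q → Q* = 15.9016.
The Pigouvian tax equals MEC at Q*: 2.0 + 0.5×15.9016 = 9.9508.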